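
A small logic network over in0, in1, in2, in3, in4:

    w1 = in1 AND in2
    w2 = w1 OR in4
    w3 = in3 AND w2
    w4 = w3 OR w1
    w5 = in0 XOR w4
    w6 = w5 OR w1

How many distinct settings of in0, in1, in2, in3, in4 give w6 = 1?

20

w6 = w5 OR w1 must be 1, so at least one of w5, w1 is 1.
Enumerating the 32 input combinations, 20 give w6 = 1 and 12 give w6 = 0.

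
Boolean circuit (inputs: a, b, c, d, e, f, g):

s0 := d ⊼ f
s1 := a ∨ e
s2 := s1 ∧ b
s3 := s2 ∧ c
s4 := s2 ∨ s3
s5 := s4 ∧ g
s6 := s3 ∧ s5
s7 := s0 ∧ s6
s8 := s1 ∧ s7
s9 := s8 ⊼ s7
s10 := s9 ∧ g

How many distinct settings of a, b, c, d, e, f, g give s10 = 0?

s10 = s9 ∧ g must be 0, so at least one of s9, g is 0.
Enumerating the 128 input combinations, 73 give s10 = 0 and 55 give s10 = 1.

73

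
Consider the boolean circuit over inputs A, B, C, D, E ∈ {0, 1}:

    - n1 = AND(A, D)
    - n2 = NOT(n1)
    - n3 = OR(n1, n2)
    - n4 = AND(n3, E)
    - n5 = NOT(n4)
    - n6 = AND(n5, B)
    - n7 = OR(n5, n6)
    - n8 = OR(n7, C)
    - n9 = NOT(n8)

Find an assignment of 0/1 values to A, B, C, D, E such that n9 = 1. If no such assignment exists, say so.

A=0, B=0, C=0, D=1, E=1

n9 = NOT(n8) must be 1, so n8 = 0.
Check with A=0, B=0, C=0, D=1, E=1:
n1 = AND(A, D) = AND(0, 1) = 0
n2 = NOT(n1) = NOT 0 = 1
n3 = OR(n1, n2) = OR(0, 1) = 1
n4 = AND(n3, E) = AND(1, 1) = 1
n5 = NOT(n4) = NOT 1 = 0
n6 = AND(n5, B) = AND(0, 0) = 0
n7 = OR(n5, n6) = OR(0, 0) = 0
n8 = OR(n7, C) = OR(0, 0) = 0
n9 = NOT(n8) = NOT 0 = 1
So n9 = 1 as required.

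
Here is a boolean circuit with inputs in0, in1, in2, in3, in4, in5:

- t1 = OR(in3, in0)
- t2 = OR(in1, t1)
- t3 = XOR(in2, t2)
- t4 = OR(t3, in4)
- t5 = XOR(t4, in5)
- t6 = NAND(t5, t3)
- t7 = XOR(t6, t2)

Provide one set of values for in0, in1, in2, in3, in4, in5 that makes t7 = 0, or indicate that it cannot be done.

t7 = XOR(t6, t2) must be 0, so t6 and t2 are equal.
Check with in0=1, in1=1, in2=0, in3=0, in4=0, in5=1:
t1 = OR(in3, in0) = OR(0, 1) = 1
t2 = OR(in1, t1) = OR(1, 1) = 1
t3 = XOR(in2, t2) = XOR(0, 1) = 1
t4 = OR(t3, in4) = OR(1, 0) = 1
t5 = XOR(t4, in5) = XOR(1, 1) = 0
t6 = NAND(t5, t3) = NAND(0, 1) = 1
t7 = XOR(t6, t2) = XOR(1, 1) = 0
So t7 = 0 as required.

in0=1, in1=1, in2=0, in3=0, in4=0, in5=1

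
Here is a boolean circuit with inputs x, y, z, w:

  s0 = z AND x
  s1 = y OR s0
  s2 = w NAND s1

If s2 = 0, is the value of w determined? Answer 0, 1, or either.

1

s2 = w NAND s1 must be 0, so both w = 1 and s1 = 1.
s1 = y OR s0 must be 1, so at least one of y, s0 is 1.
Every assignment with s2 = 0 has w = 1; there are 5 such assignment(s).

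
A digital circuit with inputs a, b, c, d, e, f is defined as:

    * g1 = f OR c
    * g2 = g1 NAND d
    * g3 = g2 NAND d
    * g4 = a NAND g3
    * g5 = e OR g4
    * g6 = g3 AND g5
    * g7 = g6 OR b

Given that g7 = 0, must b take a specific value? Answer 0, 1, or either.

0

g7 = g6 OR b must be 0, so both g6 = 0 and b = 0.
g6 = g3 AND g5 must be 0, so at least one of g3, g5 is 0.
Every assignment with g7 = 0 has b = 0; there are 11 such assignment(s).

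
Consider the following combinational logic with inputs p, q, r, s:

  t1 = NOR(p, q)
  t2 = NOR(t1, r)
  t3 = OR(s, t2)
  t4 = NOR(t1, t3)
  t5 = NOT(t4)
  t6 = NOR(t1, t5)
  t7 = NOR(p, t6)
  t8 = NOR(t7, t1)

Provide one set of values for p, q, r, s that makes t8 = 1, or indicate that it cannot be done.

t8 = NOR(t7, t1) must be 1, so both t7 = 0 and t1 = 0.
Check with p=1 q=0 r=0 s=0:
t1 = NOR(p, q) = NOR(1, 0) = 0
t2 = NOR(t1, r) = NOR(0, 0) = 1
t3 = OR(s, t2) = OR(0, 1) = 1
t4 = NOR(t1, t3) = NOR(0, 1) = 0
t5 = NOT(t4) = NOT 0 = 1
t6 = NOR(t1, t5) = NOR(0, 1) = 0
t7 = NOR(p, t6) = NOR(1, 0) = 0
t8 = NOR(t7, t1) = NOR(0, 0) = 1
So t8 = 1 as required.

p=1 q=0 r=0 s=0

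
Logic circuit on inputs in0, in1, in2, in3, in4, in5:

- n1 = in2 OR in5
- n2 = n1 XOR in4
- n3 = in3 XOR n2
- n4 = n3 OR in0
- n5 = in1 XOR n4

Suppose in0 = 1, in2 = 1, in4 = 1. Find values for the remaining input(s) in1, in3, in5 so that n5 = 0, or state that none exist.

in1=1, in3=1, in5=0

Check with in0 = 1, in2 = 1, in4 = 1 and in1=1, in3=1, in5=0:
n1 = in2 OR in5 = 1 OR 0 = 1
n2 = n1 XOR in4 = 1 XOR 1 = 0
n3 = in3 XOR n2 = 1 XOR 0 = 1
n4 = n3 OR in0 = 1 OR 1 = 1
n5 = in1 XOR n4 = 1 XOR 1 = 0
So n5 = 0.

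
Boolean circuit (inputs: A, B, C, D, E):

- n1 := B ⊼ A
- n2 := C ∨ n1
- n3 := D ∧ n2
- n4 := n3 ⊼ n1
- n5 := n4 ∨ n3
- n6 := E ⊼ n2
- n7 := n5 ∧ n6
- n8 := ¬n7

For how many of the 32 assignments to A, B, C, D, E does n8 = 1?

14

n8 = ¬n7 must be 1, so n7 = 0.
Enumerating the 32 input combinations, 14 give n8 = 1 and 18 give n8 = 0.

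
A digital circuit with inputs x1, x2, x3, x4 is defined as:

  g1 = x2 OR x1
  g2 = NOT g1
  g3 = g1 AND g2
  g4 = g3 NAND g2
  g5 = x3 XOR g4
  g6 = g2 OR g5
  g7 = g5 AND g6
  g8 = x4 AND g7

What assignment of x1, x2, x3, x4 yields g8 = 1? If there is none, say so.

g8 = x4 AND g7 must be 1, so both x4 = 1 and g7 = 1.
Check with x1=0, x2=1, x3=0, x4=1:
g1 = x2 OR x1 = 1 OR 0 = 1
g2 = NOT g1 = NOT 1 = 0
g3 = g1 AND g2 = 1 AND 0 = 0
g4 = g3 NAND g2 = 0 NAND 0 = 1
g5 = x3 XOR g4 = 0 XOR 1 = 1
g6 = g2 OR g5 = 0 OR 1 = 1
g7 = g5 AND g6 = 1 AND 1 = 1
g8 = x4 AND g7 = 1 AND 1 = 1
So g8 = 1 as required.

x1=0, x2=1, x3=0, x4=1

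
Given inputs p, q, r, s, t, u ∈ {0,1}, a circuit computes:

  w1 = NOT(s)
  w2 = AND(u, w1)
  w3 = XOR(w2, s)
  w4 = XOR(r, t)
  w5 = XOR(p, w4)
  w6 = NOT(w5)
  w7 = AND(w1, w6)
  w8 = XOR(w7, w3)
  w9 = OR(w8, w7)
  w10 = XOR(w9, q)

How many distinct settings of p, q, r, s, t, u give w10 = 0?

w10 = XOR(w9, q) must be 0, so w9 and q are equal.
Enumerating the 64 input combinations, 32 give w10 = 0 and 32 give w10 = 1.

32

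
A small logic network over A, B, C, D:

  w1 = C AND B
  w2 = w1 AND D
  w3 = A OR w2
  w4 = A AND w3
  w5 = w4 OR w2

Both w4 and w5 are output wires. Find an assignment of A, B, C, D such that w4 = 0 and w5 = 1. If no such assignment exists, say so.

Check with A=0, B=1, C=1, D=1:
w1 = C AND B = 1 AND 1 = 1
w2 = w1 AND D = 1 AND 1 = 1
w3 = A OR w2 = 0 OR 1 = 1
w4 = A AND w3 = 0 AND 1 = 0
w5 = w4 OR w2 = 0 OR 1 = 1
So w4 = 0 and w5 = 1.

A=0, B=1, C=1, D=1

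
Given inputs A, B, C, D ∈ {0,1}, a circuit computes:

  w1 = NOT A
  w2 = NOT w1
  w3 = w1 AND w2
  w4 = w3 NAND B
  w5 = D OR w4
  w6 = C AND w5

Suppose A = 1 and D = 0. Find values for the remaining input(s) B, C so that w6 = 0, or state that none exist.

w6 = C AND w5 must be 0, so at least one of C, w5 is 0.
Check with A = 1 and D = 0 and B=1, C=0:
w1 = NOT A = NOT 1 = 0
w2 = NOT w1 = NOT 0 = 1
w3 = w1 AND w2 = 0 AND 1 = 0
w4 = w3 NAND B = 0 NAND 1 = 1
w5 = D OR w4 = 0 OR 1 = 1
w6 = C AND w5 = 0 AND 1 = 0
So w6 = 0.

B=1 C=0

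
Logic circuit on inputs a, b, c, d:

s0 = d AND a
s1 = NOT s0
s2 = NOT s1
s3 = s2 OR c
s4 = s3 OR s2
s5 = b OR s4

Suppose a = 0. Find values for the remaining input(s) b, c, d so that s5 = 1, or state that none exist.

b=1 c=1 d=1

Check with a = 0 and b=1, c=1, d=1:
s0 = d AND a = 1 AND 0 = 0
s1 = NOT s0 = NOT 0 = 1
s2 = NOT s1 = NOT 1 = 0
s3 = s2 OR c = 0 OR 1 = 1
s4 = s3 OR s2 = 1 OR 0 = 1
s5 = b OR s4 = 1 OR 1 = 1
So s5 = 1.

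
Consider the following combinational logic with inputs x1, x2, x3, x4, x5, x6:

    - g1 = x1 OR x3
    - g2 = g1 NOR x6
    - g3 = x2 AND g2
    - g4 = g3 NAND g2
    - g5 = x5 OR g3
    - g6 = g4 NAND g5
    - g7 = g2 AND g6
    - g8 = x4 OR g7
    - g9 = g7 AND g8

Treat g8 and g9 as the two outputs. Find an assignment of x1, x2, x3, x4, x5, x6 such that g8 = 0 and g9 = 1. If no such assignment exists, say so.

no solution exists

Across all 64 input combinations, none give both g8 = 0 and g9 = 1.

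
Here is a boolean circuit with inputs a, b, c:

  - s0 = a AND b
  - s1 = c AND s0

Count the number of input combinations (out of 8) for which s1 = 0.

7

s1 = c AND s0 must be 0, so at least one of c, s0 is 0.
Enumerating the 8 input combinations, 7 give s1 = 0 and 1 give s1 = 1.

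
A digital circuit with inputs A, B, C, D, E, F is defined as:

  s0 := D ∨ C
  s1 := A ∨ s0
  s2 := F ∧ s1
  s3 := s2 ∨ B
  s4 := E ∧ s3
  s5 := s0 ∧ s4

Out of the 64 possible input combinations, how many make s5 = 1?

18

s5 = s0 ∧ s4 must be 1, so both s0 = 1 and s4 = 1.
s0 = D ∨ C must be 1, so at least one of D, C is 1.
s4 = E ∧ s3 must be 1, so both E = 1 and s3 = 1.
Enumerating the 64 input combinations, 18 give s5 = 1 and 46 give s5 = 0.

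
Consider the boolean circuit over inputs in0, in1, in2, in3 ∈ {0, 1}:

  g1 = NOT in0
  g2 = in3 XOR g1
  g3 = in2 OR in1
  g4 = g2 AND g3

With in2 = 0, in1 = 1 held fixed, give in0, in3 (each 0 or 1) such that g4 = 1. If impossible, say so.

in0=1, in3=1

g4 = g2 AND g3 must be 1, so both g2 = 1 and g3 = 1.
g2 = in3 XOR g1 must be 1, so in3 and g1 differ.
Check with in2 = 0, in1 = 1 and in0=1, in3=1:
g1 = NOT in0 = NOT 1 = 0
g2 = in3 XOR g1 = 1 XOR 0 = 1
g3 = in2 OR in1 = 0 OR 1 = 1
g4 = g2 AND g3 = 1 AND 1 = 1
So g4 = 1.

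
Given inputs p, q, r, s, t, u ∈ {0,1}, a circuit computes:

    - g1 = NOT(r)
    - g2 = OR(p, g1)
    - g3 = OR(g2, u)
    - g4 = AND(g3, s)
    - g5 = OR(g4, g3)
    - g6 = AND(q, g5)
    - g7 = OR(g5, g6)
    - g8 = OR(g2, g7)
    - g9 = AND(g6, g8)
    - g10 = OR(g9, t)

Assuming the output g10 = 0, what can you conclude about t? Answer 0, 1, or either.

0

g10 = OR(g9, t) must be 0, so both g9 = 0 and t = 0.
Every assignment with g10 = 0 has t = 0; there are 18 such assignment(s).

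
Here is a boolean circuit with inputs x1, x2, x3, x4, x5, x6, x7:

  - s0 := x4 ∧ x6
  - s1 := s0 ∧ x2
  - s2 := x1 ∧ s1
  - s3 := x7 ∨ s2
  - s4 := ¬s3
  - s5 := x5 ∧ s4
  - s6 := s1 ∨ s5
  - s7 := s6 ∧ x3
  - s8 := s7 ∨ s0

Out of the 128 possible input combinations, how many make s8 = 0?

84

s8 = s7 ∨ s0 must be 0, so both s7 = 0 and s0 = 0.
Enumerating the 128 input combinations, 84 give s8 = 0 and 44 give s8 = 1.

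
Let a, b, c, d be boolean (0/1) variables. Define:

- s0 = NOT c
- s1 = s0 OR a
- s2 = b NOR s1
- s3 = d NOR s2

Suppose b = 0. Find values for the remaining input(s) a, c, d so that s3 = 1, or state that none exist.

Check with b = 0 and a=1, c=1, d=0:
s0 = NOT c = NOT 1 = 0
s1 = s0 OR a = 0 OR 1 = 1
s2 = b NOR s1 = 0 NOR 1 = 0
s3 = d NOR s2 = 0 NOR 0 = 1
So s3 = 1.

a=1, c=1, d=0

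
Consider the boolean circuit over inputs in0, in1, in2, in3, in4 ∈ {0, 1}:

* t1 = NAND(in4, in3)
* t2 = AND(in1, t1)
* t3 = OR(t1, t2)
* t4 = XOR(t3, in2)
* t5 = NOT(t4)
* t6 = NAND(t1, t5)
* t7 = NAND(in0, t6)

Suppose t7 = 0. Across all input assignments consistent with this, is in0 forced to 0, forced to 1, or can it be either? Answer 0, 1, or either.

1

t7 = NAND(in0, t6) must be 0, so both in0 = 1 and t6 = 1.
Every assignment with t7 = 0 has in0 = 1; there are 10 such assignment(s).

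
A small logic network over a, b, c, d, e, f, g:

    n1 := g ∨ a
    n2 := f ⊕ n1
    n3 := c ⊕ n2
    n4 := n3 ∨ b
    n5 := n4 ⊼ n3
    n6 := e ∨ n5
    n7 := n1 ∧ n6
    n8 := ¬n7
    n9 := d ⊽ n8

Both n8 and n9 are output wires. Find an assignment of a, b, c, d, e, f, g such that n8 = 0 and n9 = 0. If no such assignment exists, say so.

Check with a=1, b=0, c=0, d=1, e=1, f=1, g=0:
n1 = g ∨ a = 0 ∨ 1 = 1
n2 = f ⊕ n1 = 1 ⊕ 1 = 0
n3 = c ⊕ n2 = 0 ⊕ 0 = 0
n4 = n3 ∨ b = 0 ∨ 0 = 0
n5 = n4 ⊼ n3 = 0 ⊼ 0 = 1
n6 = e ∨ n5 = 1 ∨ 1 = 1
n7 = n1 ∧ n6 = 1 ∧ 1 = 1
n8 = ¬n7 = ¬1 = 0
n9 = d ⊽ n8 = 1 ⊽ 0 = 0
So n8 = 0 and n9 = 0.

a=1, b=0, c=0, d=1, e=1, f=1, g=0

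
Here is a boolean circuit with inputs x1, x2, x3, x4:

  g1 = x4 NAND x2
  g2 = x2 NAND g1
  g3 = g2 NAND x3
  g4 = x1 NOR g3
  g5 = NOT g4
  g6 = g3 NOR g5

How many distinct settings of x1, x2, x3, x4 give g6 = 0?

13

g6 = g3 NOR g5 must be 0, so at least one of g3, g5 is 1.
Enumerating the 16 input combinations, 13 give g6 = 0 and 3 give g6 = 1.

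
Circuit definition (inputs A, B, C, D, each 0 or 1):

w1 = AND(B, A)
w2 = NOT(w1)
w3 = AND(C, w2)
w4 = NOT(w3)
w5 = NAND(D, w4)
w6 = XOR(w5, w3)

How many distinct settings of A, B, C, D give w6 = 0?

w6 = XOR(w5, w3) must be 0, so w5 and w3 are equal.
Enumerating the 16 input combinations, 11 give w6 = 0 and 5 give w6 = 1.

11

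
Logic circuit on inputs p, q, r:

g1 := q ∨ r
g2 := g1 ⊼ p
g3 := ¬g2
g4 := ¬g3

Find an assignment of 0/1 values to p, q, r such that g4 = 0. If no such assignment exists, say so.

p=1, q=0, r=1

g4 = ¬g3 must be 0, so g3 = 1.
Check with p=1, q=0, r=1:
g1 = q ∨ r = 0 ∨ 1 = 1
g2 = g1 ⊼ p = 1 ⊼ 1 = 0
g3 = ¬g2 = ¬0 = 1
g4 = ¬g3 = ¬1 = 0
So g4 = 0 as required.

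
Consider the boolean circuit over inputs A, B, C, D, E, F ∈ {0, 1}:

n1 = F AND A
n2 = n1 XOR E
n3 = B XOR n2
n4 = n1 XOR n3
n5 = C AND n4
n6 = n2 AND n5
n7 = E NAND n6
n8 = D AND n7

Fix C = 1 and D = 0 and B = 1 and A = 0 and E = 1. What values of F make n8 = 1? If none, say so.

no solution exists

With C = 1 and D = 0 and B = 1 and A = 0 and E = 1 fixed, none of the 2 settings of F give n8 = 1.
For example, with F=0:
n1 = F AND A = 0 AND 0 = 0
n2 = n1 XOR E = 0 XOR 1 = 1
n3 = B XOR n2 = 1 XOR 1 = 0
n4 = n1 XOR n3 = 0 XOR 0 = 0
n5 = C AND n4 = 1 AND 0 = 0
n6 = n2 AND n5 = 1 AND 0 = 0
n7 = E NAND n6 = 1 NAND 0 = 1
n8 = D AND n7 = 0 AND 1 = 0
giving n8 = 0 ≠ 1.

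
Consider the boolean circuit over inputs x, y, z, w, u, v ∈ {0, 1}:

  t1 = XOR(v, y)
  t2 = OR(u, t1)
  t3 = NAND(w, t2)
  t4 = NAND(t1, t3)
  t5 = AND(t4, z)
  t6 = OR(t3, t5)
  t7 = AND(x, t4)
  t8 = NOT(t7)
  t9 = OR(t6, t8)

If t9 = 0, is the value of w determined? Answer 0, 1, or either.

t9 = OR(t6, t8) must be 0, so both t6 = 0 and t8 = 0.
t6 = OR(t3, t5) must be 0, so both t3 = 0 and t5 = 0.
Every assignment with t9 = 0 has w = 1; there are 6 such assignment(s).

1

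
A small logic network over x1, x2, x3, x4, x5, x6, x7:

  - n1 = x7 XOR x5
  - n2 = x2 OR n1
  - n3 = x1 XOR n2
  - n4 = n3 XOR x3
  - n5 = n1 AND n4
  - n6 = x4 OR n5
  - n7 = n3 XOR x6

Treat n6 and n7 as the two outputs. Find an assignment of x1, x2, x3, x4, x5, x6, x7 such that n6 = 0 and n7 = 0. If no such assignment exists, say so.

Check with x1=1, x2=0, x3=0, x4=0, x5=0, x6=1, x7=0:
n1 = x7 XOR x5 = 0 XOR 0 = 0
n2 = x2 OR n1 = 0 OR 0 = 0
n3 = x1 XOR n2 = 1 XOR 0 = 1
n4 = n3 XOR x3 = 1 XOR 0 = 1
n5 = n1 AND n4 = 0 AND 1 = 0
n6 = x4 OR n5 = 0 OR 0 = 0
n7 = n3 XOR x6 = 1 XOR 1 = 0
So n6 = 0 and n7 = 0.

x1=1, x2=0, x3=0, x4=0, x5=0, x6=1, x7=0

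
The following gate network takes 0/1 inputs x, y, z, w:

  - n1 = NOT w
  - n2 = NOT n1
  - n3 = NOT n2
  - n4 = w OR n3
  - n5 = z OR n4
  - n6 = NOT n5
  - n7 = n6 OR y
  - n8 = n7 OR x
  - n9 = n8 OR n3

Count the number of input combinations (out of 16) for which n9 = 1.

n9 = n8 OR n3 must be 1, so at least one of n8, n3 is 1.
Enumerating the 16 input combinations, 14 give n9 = 1 and 2 give n9 = 0.

14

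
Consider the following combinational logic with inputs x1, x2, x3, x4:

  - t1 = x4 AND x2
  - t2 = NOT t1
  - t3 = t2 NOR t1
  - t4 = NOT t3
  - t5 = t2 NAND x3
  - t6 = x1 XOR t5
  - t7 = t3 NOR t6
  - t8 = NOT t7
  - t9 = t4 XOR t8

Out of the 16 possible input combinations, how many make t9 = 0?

8

t9 = t4 XOR t8 must be 0, so t4 and t8 are equal.
Enumerating the 16 input combinations, 8 give t9 = 0 and 8 give t9 = 1.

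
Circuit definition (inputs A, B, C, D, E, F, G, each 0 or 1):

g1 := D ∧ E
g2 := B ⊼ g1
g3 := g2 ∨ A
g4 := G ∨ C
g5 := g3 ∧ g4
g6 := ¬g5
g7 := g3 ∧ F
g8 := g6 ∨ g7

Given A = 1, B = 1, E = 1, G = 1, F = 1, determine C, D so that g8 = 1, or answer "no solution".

C=1, D=1

g8 = g6 ∨ g7 must be 1, so at least one of g6, g7 is 1.
Check with A = 1, B = 1, E = 1, G = 1, F = 1 and C=1, D=1:
g1 = D ∧ E = 1 ∧ 1 = 1
g2 = B ⊼ g1 = 1 ⊼ 1 = 0
g3 = g2 ∨ A = 0 ∨ 1 = 1
g4 = G ∨ C = 1 ∨ 1 = 1
g5 = g3 ∧ g4 = 1 ∧ 1 = 1
g6 = ¬g5 = ¬1 = 0
g7 = g3 ∧ F = 1 ∧ 1 = 1
g8 = g6 ∨ g7 = 0 ∨ 1 = 1
So g8 = 1.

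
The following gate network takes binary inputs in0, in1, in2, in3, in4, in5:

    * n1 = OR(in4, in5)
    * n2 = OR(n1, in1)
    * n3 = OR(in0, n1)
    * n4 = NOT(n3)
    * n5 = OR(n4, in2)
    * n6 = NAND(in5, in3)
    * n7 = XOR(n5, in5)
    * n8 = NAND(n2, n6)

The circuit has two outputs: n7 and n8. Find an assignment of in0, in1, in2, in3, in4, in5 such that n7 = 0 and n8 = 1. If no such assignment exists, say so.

Check with in0=0, in1=0, in2=1, in3=1, in4=1, in5=1:
n1 = OR(in4, in5) = OR(1, 1) = 1
n2 = OR(n1, in1) = OR(1, 0) = 1
n3 = OR(in0, n1) = OR(0, 1) = 1
n4 = NOT(n3) = NOT 1 = 0
n5 = OR(n4, in2) = OR(0, 1) = 1
n6 = NAND(in5, in3) = NAND(1, 1) = 0
n7 = XOR(n5, in5) = XOR(1, 1) = 0
n8 = NAND(n2, n6) = NAND(1, 0) = 1
So n7 = 0 and n8 = 1.

in0=0, in1=0, in2=1, in3=1, in4=1, in5=1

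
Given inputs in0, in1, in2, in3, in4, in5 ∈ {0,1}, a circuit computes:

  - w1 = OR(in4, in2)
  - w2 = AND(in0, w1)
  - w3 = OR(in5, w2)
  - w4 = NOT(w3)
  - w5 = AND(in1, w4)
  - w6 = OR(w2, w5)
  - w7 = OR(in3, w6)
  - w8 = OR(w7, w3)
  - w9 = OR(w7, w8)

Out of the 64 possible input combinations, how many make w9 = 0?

5

w9 = OR(w7, w8) must be 0, so both w7 = 0 and w8 = 0.
w7 = OR(in3, w6) must be 0, so both in3 = 0 and w6 = 0.
Enumerating the 64 input combinations, 5 give w9 = 0 and 59 give w9 = 1.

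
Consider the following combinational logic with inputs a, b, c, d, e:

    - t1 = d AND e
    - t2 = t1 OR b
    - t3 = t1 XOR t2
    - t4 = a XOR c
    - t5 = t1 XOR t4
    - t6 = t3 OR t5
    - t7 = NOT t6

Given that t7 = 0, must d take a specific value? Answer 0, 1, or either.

either

Both values of d occur among assignments with t7 = 0:
  d=0: a=0, b=0, c=1, d=0, e=0
  d=1: a=0, b=0, c=0, d=1, e=1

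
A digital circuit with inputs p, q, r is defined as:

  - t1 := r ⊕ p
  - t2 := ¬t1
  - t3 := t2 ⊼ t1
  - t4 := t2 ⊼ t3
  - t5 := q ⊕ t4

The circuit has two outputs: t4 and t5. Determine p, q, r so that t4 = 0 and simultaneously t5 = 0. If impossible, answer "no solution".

Check with p=1 q=0 r=1:
t1 = r ⊕ p = 1 ⊕ 1 = 0
t2 = ¬t1 = ¬0 = 1
t3 = t2 ⊼ t1 = 1 ⊼ 0 = 1
t4 = t2 ⊼ t3 = 1 ⊼ 1 = 0
t5 = q ⊕ t4 = 0 ⊕ 0 = 0
So t4 = 0 and t5 = 0.

p=1 q=0 r=1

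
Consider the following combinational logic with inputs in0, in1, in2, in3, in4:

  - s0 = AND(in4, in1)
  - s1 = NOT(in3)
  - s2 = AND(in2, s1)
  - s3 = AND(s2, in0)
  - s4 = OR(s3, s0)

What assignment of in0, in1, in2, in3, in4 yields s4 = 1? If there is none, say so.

s4 = OR(s3, s0) must be 1, so at least one of s3, s0 is 1.
Check with in0=0, in1=1, in2=1, in3=0, in4=1:
s0 = AND(in4, in1) = AND(1, 1) = 1
s1 = NOT(in3) = NOT 0 = 1
s2 = AND(in2, s1) = AND(1, 1) = 1
s3 = AND(s2, in0) = AND(1, 0) = 0
s4 = OR(s3, s0) = OR(0, 1) = 1
So s4 = 1 as required.

in0=0, in1=1, in2=1, in3=0, in4=1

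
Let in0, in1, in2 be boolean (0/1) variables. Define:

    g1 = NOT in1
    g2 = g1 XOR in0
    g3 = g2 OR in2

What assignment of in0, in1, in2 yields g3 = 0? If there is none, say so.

g3 = g2 OR in2 must be 0, so both g2 = 0 and in2 = 0.
g2 = g1 XOR in0 must be 0, so g1 and in0 are equal.
Check with in0=1 in1=0 in2=0:
g1 = NOT in1 = NOT 0 = 1
g2 = g1 XOR in0 = 1 XOR 1 = 0
g3 = g2 OR in2 = 0 OR 0 = 0
So g3 = 0 as required.

in0=1 in1=0 in2=0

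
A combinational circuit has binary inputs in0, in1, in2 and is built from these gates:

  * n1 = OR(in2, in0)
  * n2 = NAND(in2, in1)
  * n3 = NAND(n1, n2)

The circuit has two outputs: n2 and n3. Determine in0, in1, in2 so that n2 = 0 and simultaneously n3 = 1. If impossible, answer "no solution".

Check with in0=1, in1=1, in2=1:
n1 = OR(in2, in0) = OR(1, 1) = 1
n2 = NAND(in2, in1) = NAND(1, 1) = 0
n3 = NAND(n1, n2) = NAND(1, 0) = 1
So n2 = 0 and n3 = 1.

in0=1, in1=1, in2=1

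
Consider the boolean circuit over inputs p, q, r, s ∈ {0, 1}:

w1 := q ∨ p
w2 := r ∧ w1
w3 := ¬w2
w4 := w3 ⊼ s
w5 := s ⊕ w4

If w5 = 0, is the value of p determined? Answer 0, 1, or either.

Both values of p occur among assignments with w5 = 0:
  p=0: p=0, q=1, r=1, s=1
  p=1: p=1, q=0, r=1, s=1

either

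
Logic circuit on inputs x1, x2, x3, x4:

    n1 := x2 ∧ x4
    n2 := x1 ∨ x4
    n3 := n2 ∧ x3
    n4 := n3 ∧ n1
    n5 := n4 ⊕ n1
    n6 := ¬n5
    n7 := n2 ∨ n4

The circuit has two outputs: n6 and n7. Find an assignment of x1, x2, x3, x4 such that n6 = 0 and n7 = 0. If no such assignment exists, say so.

no solution exists

Across all 16 input combinations, none give both n6 = 0 and n7 = 0.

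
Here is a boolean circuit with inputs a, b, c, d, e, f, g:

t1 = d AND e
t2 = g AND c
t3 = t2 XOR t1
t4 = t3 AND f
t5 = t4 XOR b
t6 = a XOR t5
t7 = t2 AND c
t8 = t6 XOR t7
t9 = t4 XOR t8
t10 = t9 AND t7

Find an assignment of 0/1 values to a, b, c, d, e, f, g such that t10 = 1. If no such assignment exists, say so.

a=0 b=0 c=1 d=1 e=1 f=0 g=1

Check with a=0 b=0 c=1 d=1 e=1 f=0 g=1:
t1 = d AND e = 1 AND 1 = 1
t2 = g AND c = 1 AND 1 = 1
t3 = t2 XOR t1 = 1 XOR 1 = 0
t4 = t3 AND f = 0 AND 0 = 0
t5 = t4 XOR b = 0 XOR 0 = 0
t6 = a XOR t5 = 0 XOR 0 = 0
t7 = t2 AND c = 1 AND 1 = 1
t8 = t6 XOR t7 = 0 XOR 1 = 1
t9 = t4 XOR t8 = 0 XOR 1 = 1
t10 = t9 AND t7 = 1 AND 1 = 1
So t10 = 1 as required.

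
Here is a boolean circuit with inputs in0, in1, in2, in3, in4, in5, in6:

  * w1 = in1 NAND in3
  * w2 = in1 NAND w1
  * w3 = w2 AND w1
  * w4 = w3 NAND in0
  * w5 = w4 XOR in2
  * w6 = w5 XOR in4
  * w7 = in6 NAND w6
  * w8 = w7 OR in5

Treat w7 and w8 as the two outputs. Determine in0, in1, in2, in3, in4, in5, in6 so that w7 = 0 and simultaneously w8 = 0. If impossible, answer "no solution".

in0=0 in1=0 in2=1 in3=0 in4=1 in5=0 in6=1

Check with in0=0 in1=0 in2=1 in3=0 in4=1 in5=0 in6=1:
w1 = in1 NAND in3 = 0 NAND 0 = 1
w2 = in1 NAND w1 = 0 NAND 1 = 1
w3 = w2 AND w1 = 1 AND 1 = 1
w4 = w3 NAND in0 = 1 NAND 0 = 1
w5 = w4 XOR in2 = 1 XOR 1 = 0
w6 = w5 XOR in4 = 0 XOR 1 = 1
w7 = in6 NAND w6 = 1 NAND 1 = 0
w8 = w7 OR in5 = 0 OR 0 = 0
So w7 = 0 and w8 = 0.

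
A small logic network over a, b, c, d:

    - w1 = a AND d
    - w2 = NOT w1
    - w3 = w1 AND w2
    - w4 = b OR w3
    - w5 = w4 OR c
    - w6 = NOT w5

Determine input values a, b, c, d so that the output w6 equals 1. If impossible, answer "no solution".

a=1, b=0, c=0, d=1

w6 = NOT w5 must be 1, so w5 = 0.
Check with a=1, b=0, c=0, d=1:
w1 = a AND d = 1 AND 1 = 1
w2 = NOT w1 = NOT 1 = 0
w3 = w1 AND w2 = 1 AND 0 = 0
w4 = b OR w3 = 0 OR 0 = 0
w5 = w4 OR c = 0 OR 0 = 0
w6 = NOT w5 = NOT 0 = 1
So w6 = 1 as required.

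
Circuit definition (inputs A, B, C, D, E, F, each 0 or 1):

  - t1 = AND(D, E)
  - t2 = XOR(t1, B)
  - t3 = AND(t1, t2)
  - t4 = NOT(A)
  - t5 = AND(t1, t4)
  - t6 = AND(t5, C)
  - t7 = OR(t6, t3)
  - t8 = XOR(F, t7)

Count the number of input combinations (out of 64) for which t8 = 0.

t8 = XOR(F, t7) must be 0, so F and t7 are equal.
Enumerating the 64 input combinations, 32 give t8 = 0 and 32 give t8 = 1.

32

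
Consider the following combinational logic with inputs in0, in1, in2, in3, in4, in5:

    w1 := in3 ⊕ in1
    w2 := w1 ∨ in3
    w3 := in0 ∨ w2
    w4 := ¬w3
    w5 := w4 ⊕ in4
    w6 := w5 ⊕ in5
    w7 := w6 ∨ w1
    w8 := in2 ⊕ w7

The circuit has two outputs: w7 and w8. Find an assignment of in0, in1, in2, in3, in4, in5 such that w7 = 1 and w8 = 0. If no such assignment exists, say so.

in0=1, in1=1, in2=1, in3=1, in4=1, in5=0

Check with in0=1, in1=1, in2=1, in3=1, in4=1, in5=0:
w1 = in3 ⊕ in1 = 1 ⊕ 1 = 0
w2 = w1 ∨ in3 = 0 ∨ 1 = 1
w3 = in0 ∨ w2 = 1 ∨ 1 = 1
w4 = ¬w3 = ¬1 = 0
w5 = w4 ⊕ in4 = 0 ⊕ 1 = 1
w6 = w5 ⊕ in5 = 1 ⊕ 0 = 1
w7 = w6 ∨ w1 = 1 ∨ 0 = 1
w8 = in2 ⊕ w7 = 1 ⊕ 1 = 0
So w7 = 1 and w8 = 0.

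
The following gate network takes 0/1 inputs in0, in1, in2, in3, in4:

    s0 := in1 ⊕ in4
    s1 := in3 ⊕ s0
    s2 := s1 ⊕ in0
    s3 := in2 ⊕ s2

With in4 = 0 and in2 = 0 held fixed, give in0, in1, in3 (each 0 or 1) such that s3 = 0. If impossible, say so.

s3 = in2 ⊕ s2 must be 0, so in2 and s2 are equal.
Check with in4 = 0 and in2 = 0 and in0=1, in1=1, in3=0:
s0 = in1 ⊕ in4 = 1 ⊕ 0 = 1
s1 = in3 ⊕ s0 = 0 ⊕ 1 = 1
s2 = s1 ⊕ in0 = 1 ⊕ 1 = 0
s3 = in2 ⊕ s2 = 0 ⊕ 0 = 0
So s3 = 0.

in0=1 in1=1 in3=0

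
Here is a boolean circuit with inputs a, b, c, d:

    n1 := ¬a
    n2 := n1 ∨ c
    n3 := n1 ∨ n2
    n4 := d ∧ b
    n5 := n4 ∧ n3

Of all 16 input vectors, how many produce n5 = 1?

n5 = n4 ∧ n3 must be 1, so both n4 = 1 and n3 = 1.
Enumerating the 16 input combinations, 3 give n5 = 1 and 13 give n5 = 0.

3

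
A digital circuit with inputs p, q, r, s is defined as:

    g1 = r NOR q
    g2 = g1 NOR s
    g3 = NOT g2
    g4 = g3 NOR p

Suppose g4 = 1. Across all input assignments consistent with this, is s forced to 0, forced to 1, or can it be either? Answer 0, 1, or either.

g4 = g3 NOR p must be 1, so both g3 = 0 and p = 0.
g3 = NOT g2 must be 0, so g2 = 1.
g2 = g1 NOR s must be 1, so both g1 = 0 and s = 0.
Every assignment with g4 = 1 has s = 0; there are 3 such assignment(s).
  p=0, q=0, r=1, s=0
  p=0, q=1, r=0, s=0
  p=0, q=1, r=1, s=0

0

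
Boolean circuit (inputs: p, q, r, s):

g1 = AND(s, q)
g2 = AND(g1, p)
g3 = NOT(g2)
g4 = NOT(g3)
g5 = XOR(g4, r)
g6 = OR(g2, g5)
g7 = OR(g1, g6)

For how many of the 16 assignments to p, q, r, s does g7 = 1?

g7 = OR(g1, g6) must be 1, so at least one of g1, g6 is 1.
Enumerating the 16 input combinations, 10 give g7 = 1 and 6 give g7 = 0.

10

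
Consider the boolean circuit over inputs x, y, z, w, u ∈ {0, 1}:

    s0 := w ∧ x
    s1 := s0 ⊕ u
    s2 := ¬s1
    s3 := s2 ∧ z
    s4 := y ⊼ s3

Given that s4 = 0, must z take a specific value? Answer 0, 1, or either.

1

s4 = y ⊼ s3 must be 0, so both y = 1 and s3 = 1.
Every assignment with s4 = 0 has z = 1; there are 4 such assignment(s).
  x=0, y=1, z=1, w=0, u=0
  x=0, y=1, z=1, w=1, u=0
  x=1, y=1, z=1, w=0, u=0
  x=1, y=1, z=1, w=1, u=1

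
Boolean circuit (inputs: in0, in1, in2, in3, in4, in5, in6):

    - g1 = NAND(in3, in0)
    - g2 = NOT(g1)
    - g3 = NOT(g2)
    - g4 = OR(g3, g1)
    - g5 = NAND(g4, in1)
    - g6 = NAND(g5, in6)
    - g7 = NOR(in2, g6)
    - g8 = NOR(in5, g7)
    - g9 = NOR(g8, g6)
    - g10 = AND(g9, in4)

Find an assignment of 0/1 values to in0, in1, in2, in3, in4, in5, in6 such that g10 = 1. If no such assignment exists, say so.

g10 = AND(g9, in4) must be 1, so both g9 = 1 and in4 = 1.
g9 = NOR(g8, g6) must be 1, so both g8 = 0 and g6 = 0.
g8 = NOR(in5, g7) must be 0, so at least one of in5, g7 is 1.
Check with in0=1 in1=0 in2=0 in3=1 in4=1 in5=1 in6=1:
g1 = NAND(in3, in0) = NAND(1, 1) = 0
g2 = NOT(g1) = NOT 0 = 1
g3 = NOT(g2) = NOT 1 = 0
g4 = OR(g3, g1) = OR(0, 0) = 0
g5 = NAND(g4, in1) = NAND(0, 0) = 1
g6 = NAND(g5, in6) = NAND(1, 1) = 0
g7 = NOR(in2, g6) = NOR(0, 0) = 1
g8 = NOR(in5, g7) = NOR(1, 1) = 0
g9 = NOR(g8, g6) = NOR(0, 0) = 1
g10 = AND(g9, in4) = AND(1, 1) = 1
So g10 = 1 as required.

in0=1 in1=0 in2=0 in3=1 in4=1 in5=1 in6=1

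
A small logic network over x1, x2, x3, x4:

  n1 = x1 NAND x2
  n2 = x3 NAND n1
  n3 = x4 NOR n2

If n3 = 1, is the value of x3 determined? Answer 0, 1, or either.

1

n3 = x4 NOR n2 must be 1, so both x4 = 0 and n2 = 0.
Every assignment with n3 = 1 has x3 = 1; there are 3 such assignment(s).
  x1=0, x2=0, x3=1, x4=0
  x1=0, x2=1, x3=1, x4=0
  x1=1, x2=0, x3=1, x4=0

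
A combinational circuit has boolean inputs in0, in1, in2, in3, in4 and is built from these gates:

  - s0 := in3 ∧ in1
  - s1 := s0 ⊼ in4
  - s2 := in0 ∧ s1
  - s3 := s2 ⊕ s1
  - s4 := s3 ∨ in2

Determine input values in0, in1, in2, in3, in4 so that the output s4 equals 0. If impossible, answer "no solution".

s4 = s3 ∨ in2 must be 0, so both s3 = 0 and in2 = 0.
Check with in0=1, in1=1, in2=0, in3=1, in4=1:
s0 = in3 ∧ in1 = 1 ∧ 1 = 1
s1 = s0 ⊼ in4 = 1 ⊼ 1 = 0
s2 = in0 ∧ s1 = 1 ∧ 0 = 0
s3 = s2 ⊕ s1 = 0 ⊕ 0 = 0
s4 = s3 ∨ in2 = 0 ∨ 0 = 0
So s4 = 0 as required.

in0=1, in1=1, in2=0, in3=1, in4=1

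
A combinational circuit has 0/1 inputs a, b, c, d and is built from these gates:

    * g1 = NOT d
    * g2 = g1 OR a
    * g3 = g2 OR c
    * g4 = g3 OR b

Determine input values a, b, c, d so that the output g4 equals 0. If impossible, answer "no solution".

g4 = g3 OR b must be 0, so both g3 = 0 and b = 0.
g3 = g2 OR c must be 0, so both g2 = 0 and c = 0.
Check with a=0, b=0, c=0, d=1:
g1 = NOT d = NOT 1 = 0
g2 = g1 OR a = 0 OR 0 = 0
g3 = g2 OR c = 0 OR 0 = 0
g4 = g3 OR b = 0 OR 0 = 0
So g4 = 0 as required.

a=0, b=0, c=0, d=1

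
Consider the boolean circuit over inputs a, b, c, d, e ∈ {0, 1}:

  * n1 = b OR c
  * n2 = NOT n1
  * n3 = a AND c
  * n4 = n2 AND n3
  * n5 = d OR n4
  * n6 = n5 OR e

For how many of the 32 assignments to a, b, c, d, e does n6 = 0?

n6 = n5 OR e must be 0, so both n5 = 0 and e = 0.
Enumerating the 32 input combinations, 8 give n6 = 0 and 24 give n6 = 1.

8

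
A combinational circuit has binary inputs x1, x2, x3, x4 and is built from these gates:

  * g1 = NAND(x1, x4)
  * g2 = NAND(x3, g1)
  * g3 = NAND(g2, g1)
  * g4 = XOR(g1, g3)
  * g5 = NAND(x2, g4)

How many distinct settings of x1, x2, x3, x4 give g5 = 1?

g5 = NAND(x2, g4) must be 1, so at least one of x2, g4 is 0.
Enumerating the 16 input combinations, 11 give g5 = 1 and 5 give g5 = 0.

11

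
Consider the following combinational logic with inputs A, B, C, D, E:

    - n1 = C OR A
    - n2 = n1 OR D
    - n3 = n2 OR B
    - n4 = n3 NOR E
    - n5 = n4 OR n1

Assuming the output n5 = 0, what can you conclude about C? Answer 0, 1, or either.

0

n5 = n4 OR n1 must be 0, so both n4 = 0 and n1 = 0.
n4 = n3 NOR E must be 0, so at least one of n3, E is 1.
Every assignment with n5 = 0 has C = 0; there are 7 such assignment(s).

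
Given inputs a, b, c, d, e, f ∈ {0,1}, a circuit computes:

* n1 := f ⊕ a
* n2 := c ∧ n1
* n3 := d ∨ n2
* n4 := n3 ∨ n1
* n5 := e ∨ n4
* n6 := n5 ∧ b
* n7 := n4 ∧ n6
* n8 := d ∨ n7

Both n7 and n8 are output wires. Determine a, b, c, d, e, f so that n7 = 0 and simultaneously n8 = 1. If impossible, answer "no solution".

a=0 b=0 c=0 d=1 e=0 f=0

Check with a=0 b=0 c=0 d=1 e=0 f=0:
n1 = f ⊕ a = 0 ⊕ 0 = 0
n2 = c ∧ n1 = 0 ∧ 0 = 0
n3 = d ∨ n2 = 1 ∨ 0 = 1
n4 = n3 ∨ n1 = 1 ∨ 0 = 1
n5 = e ∨ n4 = 0 ∨ 1 = 1
n6 = n5 ∧ b = 1 ∧ 0 = 0
n7 = n4 ∧ n6 = 1 ∧ 0 = 0
n8 = d ∨ n7 = 1 ∨ 0 = 1
So n7 = 0 and n8 = 1.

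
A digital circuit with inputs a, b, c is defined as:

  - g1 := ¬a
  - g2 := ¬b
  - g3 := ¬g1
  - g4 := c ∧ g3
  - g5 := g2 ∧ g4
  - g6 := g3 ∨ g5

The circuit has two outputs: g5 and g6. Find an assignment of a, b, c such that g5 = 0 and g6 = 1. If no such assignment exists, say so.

Check with a=1, b=0, c=0:
g1 = ¬a = ¬1 = 0
g2 = ¬b = ¬0 = 1
g3 = ¬g1 = ¬0 = 1
g4 = c ∧ g3 = 0 ∧ 1 = 0
g5 = g2 ∧ g4 = 1 ∧ 0 = 0
g6 = g3 ∨ g5 = 1 ∨ 0 = 1
So g5 = 0 and g6 = 1.

a=1, b=0, c=0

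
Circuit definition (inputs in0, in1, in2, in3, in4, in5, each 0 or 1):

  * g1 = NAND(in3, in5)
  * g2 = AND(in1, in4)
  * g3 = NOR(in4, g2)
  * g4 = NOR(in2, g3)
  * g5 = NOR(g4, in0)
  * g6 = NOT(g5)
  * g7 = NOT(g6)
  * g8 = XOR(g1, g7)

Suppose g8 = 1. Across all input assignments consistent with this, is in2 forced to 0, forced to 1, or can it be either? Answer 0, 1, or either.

either

Both values of in2 occur among assignments with g8 = 1:
  in2=0: in0=0, in1=0, in2=0, in3=0, in4=1, in5=0
  in2=1: in0=0, in1=0, in2=1, in3=1, in4=0, in5=1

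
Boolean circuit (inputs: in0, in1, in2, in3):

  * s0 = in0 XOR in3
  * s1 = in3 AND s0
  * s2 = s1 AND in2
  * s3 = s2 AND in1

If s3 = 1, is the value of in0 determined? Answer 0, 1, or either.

0

s3 = s2 AND in1 must be 1, so both s2 = 1 and in1 = 1.
s2 = s1 AND in2 must be 1, so both s1 = 1 and in2 = 1.
s1 = in3 AND s0 must be 1, so both in3 = 1 and s0 = 1.
Every assignment with s3 = 1 has in0 = 0; there are 1 such assignment(s).
  in0=0, in1=1, in2=1, in3=1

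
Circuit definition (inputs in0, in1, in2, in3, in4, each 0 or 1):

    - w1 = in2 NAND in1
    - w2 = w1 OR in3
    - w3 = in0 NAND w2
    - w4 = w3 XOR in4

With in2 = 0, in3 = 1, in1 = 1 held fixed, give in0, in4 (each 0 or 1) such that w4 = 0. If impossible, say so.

in0=0, in4=1

Check with in2 = 0, in3 = 1, in1 = 1 and in0=0, in4=1:
w1 = in2 NAND in1 = 0 NAND 1 = 1
w2 = w1 OR in3 = 1 OR 1 = 1
w3 = in0 NAND w2 = 0 NAND 1 = 1
w4 = w3 XOR in4 = 1 XOR 1 = 0
So w4 = 0.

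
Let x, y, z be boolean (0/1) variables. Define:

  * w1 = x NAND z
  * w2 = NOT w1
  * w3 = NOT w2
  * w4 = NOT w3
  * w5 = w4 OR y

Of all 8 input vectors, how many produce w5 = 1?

w5 = w4 OR y must be 1, so at least one of w4, y is 1.
Satisfying assignments:
  x=0, y=1, z=0
  x=0, y=1, z=1
  x=1, y=0, z=1
  x=1, y=1, z=0
  x=1, y=1, z=1

5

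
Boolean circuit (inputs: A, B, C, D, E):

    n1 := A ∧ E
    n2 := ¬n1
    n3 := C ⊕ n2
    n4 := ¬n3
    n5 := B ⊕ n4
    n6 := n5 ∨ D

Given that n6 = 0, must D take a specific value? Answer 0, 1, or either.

0

n6 = n5 ∨ D must be 0, so both n5 = 0 and D = 0.
Every assignment with n6 = 0 has D = 0; there are 8 such assignment(s).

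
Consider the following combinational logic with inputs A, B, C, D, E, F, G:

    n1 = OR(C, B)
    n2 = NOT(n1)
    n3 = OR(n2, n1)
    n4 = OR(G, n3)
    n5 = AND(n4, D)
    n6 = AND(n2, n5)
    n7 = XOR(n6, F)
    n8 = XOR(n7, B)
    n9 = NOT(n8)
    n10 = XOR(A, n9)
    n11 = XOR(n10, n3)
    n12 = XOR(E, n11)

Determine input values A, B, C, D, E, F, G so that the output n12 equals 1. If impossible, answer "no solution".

n12 = XOR(E, n11) must be 1, so E and n11 differ.
Check with A=0, B=1, C=1, D=1, E=1, F=1, G=1:
n1 = OR(C, B) = OR(1, 1) = 1
n2 = NOT(n1) = NOT 1 = 0
n3 = OR(n2, n1) = OR(0, 1) = 1
n4 = OR(G, n3) = OR(1, 1) = 1
n5 = AND(n4, D) = AND(1, 1) = 1
n6 = AND(n2, n5) = AND(0, 1) = 0
n7 = XOR(n6, F) = XOR(0, 1) = 1
n8 = XOR(n7, B) = XOR(1, 1) = 0
n9 = NOT(n8) = NOT 0 = 1
n10 = XOR(A, n9) = XOR(0, 1) = 1
n11 = XOR(n10, n3) = XOR(1, 1) = 0
n12 = XOR(E, n11) = XOR(1, 0) = 1
So n12 = 1 as required.

A=0, B=1, C=1, D=1, E=1, F=1, G=1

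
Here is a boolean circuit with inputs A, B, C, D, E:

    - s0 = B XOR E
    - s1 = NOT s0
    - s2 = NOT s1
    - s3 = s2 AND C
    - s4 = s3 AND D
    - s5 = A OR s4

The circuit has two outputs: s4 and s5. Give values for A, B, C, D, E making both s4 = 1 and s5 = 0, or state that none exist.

no solution exists

Across all 32 input combinations, none give both s4 = 1 and s5 = 0.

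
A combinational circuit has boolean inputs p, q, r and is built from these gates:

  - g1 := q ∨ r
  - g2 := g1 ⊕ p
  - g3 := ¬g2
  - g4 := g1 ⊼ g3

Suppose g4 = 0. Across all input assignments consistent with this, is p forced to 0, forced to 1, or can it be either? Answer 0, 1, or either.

1

g4 = g1 ⊼ g3 must be 0, so both g1 = 1 and g3 = 1.
Every assignment with g4 = 0 has p = 1; there are 3 such assignment(s).
  p=1, q=0, r=1
  p=1, q=1, r=0
  p=1, q=1, r=1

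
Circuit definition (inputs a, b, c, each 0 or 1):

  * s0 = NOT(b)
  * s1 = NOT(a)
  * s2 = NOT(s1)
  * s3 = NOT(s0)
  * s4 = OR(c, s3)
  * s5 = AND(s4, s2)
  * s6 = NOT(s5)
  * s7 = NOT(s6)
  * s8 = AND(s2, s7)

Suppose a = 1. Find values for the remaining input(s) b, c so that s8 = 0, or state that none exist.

s8 = AND(s2, s7) must be 0, so at least one of s2, s7 is 0.
Check with a = 1 and b=0, c=0:
s0 = NOT(b) = NOT 0 = 1
s1 = NOT(a) = NOT 1 = 0
s2 = NOT(s1) = NOT 0 = 1
s3 = NOT(s0) = NOT 1 = 0
s4 = OR(c, s3) = OR(0, 0) = 0
s5 = AND(s4, s2) = AND(0, 1) = 0
s6 = NOT(s5) = NOT 0 = 1
s7 = NOT(s6) = NOT 1 = 0
s8 = AND(s2, s7) = AND(1, 0) = 0
So s8 = 0.

b=0 c=0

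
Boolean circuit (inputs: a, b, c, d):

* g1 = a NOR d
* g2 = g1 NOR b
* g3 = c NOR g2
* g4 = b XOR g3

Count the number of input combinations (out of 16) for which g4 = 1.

g4 = b XOR g3 must be 1, so b and g3 differ.
Enumerating the 16 input combinations, 5 give g4 = 1 and 11 give g4 = 0.

5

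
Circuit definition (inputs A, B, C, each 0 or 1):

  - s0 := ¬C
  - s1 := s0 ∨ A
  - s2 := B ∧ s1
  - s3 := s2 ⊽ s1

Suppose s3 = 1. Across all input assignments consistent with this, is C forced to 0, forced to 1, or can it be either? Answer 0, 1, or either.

s3 = s2 ⊽ s1 must be 1, so both s2 = 0 and s1 = 0.
Every assignment with s3 = 1 has C = 1; there are 2 such assignment(s).
  A=0, B=0, C=1
  A=0, B=1, C=1

1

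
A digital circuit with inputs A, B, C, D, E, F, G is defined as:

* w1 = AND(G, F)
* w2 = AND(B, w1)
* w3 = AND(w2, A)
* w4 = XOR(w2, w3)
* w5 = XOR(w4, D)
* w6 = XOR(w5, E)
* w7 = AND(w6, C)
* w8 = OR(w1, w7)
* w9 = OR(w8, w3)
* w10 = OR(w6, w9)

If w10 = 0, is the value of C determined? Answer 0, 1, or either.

Both values of C occur among assignments with w10 = 0:
  C=0: A=0, B=0, C=0, D=0, E=0, F=0, G=0
  C=1: A=0, B=0, C=1, D=0, E=0, F=0, G=0

either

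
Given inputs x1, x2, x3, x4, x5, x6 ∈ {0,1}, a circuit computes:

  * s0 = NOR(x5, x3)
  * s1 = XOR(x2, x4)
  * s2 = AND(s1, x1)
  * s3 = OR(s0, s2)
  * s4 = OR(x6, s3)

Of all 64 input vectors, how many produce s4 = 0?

s4 = OR(x6, s3) must be 0, so both x6 = 0 and s3 = 0.
s3 = OR(s0, s2) must be 0, so both s0 = 0 and s2 = 0.
Enumerating the 64 input combinations, 18 give s4 = 0 and 46 give s4 = 1.

18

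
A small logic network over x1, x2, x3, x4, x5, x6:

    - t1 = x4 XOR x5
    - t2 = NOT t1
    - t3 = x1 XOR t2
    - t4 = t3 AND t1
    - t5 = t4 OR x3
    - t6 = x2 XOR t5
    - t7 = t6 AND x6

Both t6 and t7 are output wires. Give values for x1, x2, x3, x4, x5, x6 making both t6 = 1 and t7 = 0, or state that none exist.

Check with x1=0, x2=0, x3=1, x4=1, x5=0, x6=0:
t1 = x4 XOR x5 = 1 XOR 0 = 1
t2 = NOT t1 = NOT 1 = 0
t3 = x1 XOR t2 = 0 XOR 0 = 0
t4 = t3 AND t1 = 0 AND 1 = 0
t5 = t4 OR x3 = 0 OR 1 = 1
t6 = x2 XOR t5 = 0 XOR 1 = 1
t7 = t6 AND x6 = 1 AND 0 = 0
So t6 = 1 and t7 = 0.

x1=0, x2=0, x3=1, x4=1, x5=0, x6=0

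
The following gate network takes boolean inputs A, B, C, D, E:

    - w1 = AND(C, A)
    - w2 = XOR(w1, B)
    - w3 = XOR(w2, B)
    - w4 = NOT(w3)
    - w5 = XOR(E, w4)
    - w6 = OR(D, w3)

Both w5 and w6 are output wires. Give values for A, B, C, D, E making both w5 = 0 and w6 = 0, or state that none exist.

A=0, B=0, C=0, D=0, E=1

Check with A=0, B=0, C=0, D=0, E=1:
w1 = AND(C, A) = AND(0, 0) = 0
w2 = XOR(w1, B) = XOR(0, 0) = 0
w3 = XOR(w2, B) = XOR(0, 0) = 0
w4 = NOT(w3) = NOT 0 = 1
w5 = XOR(E, w4) = XOR(1, 1) = 0
w6 = OR(D, w3) = OR(0, 0) = 0
So w5 = 0 and w6 = 0.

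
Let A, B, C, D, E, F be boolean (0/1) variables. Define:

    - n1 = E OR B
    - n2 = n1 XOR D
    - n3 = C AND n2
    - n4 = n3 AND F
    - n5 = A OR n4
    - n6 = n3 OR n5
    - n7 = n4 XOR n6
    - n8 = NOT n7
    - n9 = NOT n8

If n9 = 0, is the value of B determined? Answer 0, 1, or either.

Both values of B occur among assignments with n9 = 0:
  B=0: A=0, B=0, C=0, D=0, E=0, F=0
  B=1: A=0, B=1, C=0, D=0, E=0, F=0

either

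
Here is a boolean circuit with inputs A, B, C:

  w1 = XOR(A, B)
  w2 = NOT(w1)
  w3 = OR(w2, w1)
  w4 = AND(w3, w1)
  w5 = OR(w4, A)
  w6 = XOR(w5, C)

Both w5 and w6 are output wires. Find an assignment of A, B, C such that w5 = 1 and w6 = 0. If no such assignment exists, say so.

Check with A=1, B=1, C=1:
w1 = XOR(A, B) = XOR(1, 1) = 0
w2 = NOT(w1) = NOT 0 = 1
w3 = OR(w2, w1) = OR(1, 0) = 1
w4 = AND(w3, w1) = AND(1, 0) = 0
w5 = OR(w4, A) = OR(0, 1) = 1
w6 = XOR(w5, C) = XOR(1, 1) = 0
So w5 = 1 and w6 = 0.

A=1, B=1, C=1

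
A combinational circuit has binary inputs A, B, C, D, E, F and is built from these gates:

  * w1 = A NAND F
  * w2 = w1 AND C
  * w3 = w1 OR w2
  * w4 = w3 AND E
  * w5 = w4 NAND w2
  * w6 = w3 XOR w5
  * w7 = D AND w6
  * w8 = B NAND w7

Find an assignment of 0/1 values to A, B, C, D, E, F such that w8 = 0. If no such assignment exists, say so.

A=1, B=1, C=1, D=1, E=1, F=0

w8 = B NAND w7 must be 0, so both B = 1 and w7 = 1.
w7 = D AND w6 must be 1, so both D = 1 and w6 = 1.
Check with A=1, B=1, C=1, D=1, E=1, F=0:
w1 = A NAND F = 1 NAND 0 = 1
w2 = w1 AND C = 1 AND 1 = 1
w3 = w1 OR w2 = 1 OR 1 = 1
w4 = w3 AND E = 1 AND 1 = 1
w5 = w4 NAND w2 = 1 NAND 1 = 0
w6 = w3 XOR w5 = 1 XOR 0 = 1
w7 = D AND w6 = 1 AND 1 = 1
w8 = B NAND w7 = 1 NAND 1 = 0
So w8 = 0 as required.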